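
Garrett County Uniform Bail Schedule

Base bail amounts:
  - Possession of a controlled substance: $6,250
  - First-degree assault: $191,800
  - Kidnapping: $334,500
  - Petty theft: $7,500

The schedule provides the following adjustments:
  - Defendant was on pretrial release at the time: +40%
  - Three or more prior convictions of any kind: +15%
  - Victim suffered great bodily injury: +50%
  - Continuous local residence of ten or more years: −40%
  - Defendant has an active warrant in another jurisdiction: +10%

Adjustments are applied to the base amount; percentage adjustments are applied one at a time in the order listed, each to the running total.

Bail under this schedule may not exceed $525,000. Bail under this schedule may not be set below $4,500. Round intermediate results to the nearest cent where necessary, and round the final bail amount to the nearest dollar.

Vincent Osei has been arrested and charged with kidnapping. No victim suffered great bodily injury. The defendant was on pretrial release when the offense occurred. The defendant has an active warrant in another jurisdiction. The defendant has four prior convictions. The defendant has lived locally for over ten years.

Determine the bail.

Base amounts from the schedule: kidnapping $334,500.
Single charge. Combined base = $334,500.
Defendant was on pretrial release at the time (+40%): $334,500 × 1.4 = $468,300.
Three or more prior convictions of any kind (+15%): $468,300 × 1.15 = $538,545.
Continuous local residence of ten or more years (−40%): $538,545 × 0.6 = $323,127.
Defendant has an active warrant in another jurisdiction (+10%): $323,127 × 1.1 = $355,439.70.
$355,439.70 is within the $525,000 maximum.
$355,439.70 is at or above the $4,500 minimum.
Rounded to the nearest dollar: $355,440.

$355,440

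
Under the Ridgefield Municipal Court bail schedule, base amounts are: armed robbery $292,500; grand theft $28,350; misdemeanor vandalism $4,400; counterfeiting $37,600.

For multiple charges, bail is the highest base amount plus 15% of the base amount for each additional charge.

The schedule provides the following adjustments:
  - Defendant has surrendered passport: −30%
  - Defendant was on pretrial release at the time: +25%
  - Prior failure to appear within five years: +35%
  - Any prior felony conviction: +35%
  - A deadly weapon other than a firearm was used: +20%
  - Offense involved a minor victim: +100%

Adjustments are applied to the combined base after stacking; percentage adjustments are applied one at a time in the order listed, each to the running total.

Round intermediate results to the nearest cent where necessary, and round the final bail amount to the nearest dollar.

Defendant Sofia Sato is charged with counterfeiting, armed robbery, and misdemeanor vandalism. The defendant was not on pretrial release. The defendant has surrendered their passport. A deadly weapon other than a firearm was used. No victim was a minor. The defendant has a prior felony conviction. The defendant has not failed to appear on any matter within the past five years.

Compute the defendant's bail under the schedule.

$338,839

Base amounts from the schedule: counterfeiting $37,600; armed robbery $292,500; misdemeanor vandalism $4,400.
Stacking rule: highest base plus 15% of each additional charge. Highest is armed robbery at $292,500. Additional: $37,600 × 15% = $5,640; $4,400 × 15% = $660. Combined base = $292,500 + $6,300 = $298,800.
Defendant has surrendered passport (−30%): $298,800 × 0.7 = $209,160.
Any prior felony conviction (+35%): $209,160 × 1.35 = $282,366.
A deadly weapon other than a firearm was used (+20%): $282,366 × 1.2 = $338,839.20.
Rounded to the nearest dollar: $338,839.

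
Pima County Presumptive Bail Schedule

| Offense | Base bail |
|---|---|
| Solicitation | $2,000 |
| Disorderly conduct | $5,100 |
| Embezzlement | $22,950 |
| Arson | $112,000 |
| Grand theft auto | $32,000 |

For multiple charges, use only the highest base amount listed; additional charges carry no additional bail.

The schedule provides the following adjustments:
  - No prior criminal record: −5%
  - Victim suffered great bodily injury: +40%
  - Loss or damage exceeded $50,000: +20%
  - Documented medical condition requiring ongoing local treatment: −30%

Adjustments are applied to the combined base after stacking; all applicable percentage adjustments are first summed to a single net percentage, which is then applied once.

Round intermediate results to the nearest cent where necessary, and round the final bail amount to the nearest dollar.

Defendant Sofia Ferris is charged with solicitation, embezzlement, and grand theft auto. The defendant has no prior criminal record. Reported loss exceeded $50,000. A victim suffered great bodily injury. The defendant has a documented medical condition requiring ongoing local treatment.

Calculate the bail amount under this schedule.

$40,000

Base amounts from the schedule: solicitation $2,000; embezzlement $22,950; grand theft auto $32,000.
Stacking rule: use the highest base only. Highest is grand theft auto at $32,000. Combined base = $32,000.
Net percentage adjustment: −5% +40% +20% −30% = +25%. $32,000 × 1.25 = $40,000.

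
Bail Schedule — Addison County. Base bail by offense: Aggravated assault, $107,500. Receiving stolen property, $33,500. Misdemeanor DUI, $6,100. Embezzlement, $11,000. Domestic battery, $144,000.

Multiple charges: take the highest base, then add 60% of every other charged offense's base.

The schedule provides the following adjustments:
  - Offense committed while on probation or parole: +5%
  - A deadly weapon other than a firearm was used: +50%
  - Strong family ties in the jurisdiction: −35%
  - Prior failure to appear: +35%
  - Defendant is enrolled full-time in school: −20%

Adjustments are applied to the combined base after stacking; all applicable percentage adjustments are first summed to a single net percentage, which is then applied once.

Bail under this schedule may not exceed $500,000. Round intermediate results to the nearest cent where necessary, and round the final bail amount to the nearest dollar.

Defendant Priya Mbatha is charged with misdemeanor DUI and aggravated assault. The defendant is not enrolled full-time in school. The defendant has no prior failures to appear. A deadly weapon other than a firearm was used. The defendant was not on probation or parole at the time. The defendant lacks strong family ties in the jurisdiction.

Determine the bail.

Base amounts from the schedule: misdemeanor DUI $6,100; aggravated assault $107,500.
Stacking rule: highest base plus 60% of each additional charge. Highest is aggravated assault at $107,500. Additional: $6,100 × 60% = $3,660. Combined base = $107,500 + $3,660 = $111,160.
A deadly weapon other than a firearm was used (+50%): $111,160 × 1.5 = $166,740.
$166,740 is within the $500,000 maximum.

$166,740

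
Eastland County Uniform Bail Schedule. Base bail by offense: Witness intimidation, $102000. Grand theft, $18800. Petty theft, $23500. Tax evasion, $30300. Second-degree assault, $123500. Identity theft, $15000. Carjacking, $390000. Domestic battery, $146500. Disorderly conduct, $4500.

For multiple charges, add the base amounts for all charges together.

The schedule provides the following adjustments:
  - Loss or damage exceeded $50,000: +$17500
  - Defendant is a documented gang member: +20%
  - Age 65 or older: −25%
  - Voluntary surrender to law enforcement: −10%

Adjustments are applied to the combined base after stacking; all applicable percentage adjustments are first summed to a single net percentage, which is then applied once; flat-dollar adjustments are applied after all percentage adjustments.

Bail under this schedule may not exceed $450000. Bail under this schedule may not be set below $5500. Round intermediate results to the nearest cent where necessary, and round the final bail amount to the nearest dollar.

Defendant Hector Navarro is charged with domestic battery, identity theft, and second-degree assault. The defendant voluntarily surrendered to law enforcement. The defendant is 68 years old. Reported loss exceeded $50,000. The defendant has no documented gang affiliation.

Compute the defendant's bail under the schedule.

$202750

Base amounts from the schedule: domestic battery $146500; identity theft $15000; second-degree assault $123500.
Stacking rule: sum of all bases. $146500 + $15000 + $123500 = $285000.
Net percentage adjustment: −25% −10% = −35%. $285000 × 0.65 = $185250.
Loss or damage exceeded $50,000 (+$17500 flat): $185250 + $17500 = $202750.
$202750 is within the $450000 maximum.
$202750 is at or above the $5500 minimum.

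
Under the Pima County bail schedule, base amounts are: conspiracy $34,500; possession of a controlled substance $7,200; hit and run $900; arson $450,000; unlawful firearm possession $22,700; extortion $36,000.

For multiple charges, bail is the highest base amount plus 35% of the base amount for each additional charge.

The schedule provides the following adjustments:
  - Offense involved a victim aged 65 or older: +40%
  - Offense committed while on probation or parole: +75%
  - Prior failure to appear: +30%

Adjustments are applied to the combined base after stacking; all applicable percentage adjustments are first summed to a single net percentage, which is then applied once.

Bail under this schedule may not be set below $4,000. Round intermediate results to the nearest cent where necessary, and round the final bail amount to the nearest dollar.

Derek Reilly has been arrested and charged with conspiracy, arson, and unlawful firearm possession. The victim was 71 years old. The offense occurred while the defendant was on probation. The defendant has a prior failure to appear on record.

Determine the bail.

Base amounts from the schedule: conspiracy $34,500; arson $450,000; unlawful firearm possession $22,700.
Stacking rule: highest base plus 35% of each additional charge. Highest is arson at $450,000. Additional: $34,500 × 35% = $12,075; $22,700 × 35% = $7,945. Combined base = $450,000 + $20,020 = $470,020.
Net percentage adjustment: +40% +75% +30% = +145%. $470,020 × 2.45 = $1,151,549.
$1,151,549 is at or above the $4,000 minimum.

$1,151,549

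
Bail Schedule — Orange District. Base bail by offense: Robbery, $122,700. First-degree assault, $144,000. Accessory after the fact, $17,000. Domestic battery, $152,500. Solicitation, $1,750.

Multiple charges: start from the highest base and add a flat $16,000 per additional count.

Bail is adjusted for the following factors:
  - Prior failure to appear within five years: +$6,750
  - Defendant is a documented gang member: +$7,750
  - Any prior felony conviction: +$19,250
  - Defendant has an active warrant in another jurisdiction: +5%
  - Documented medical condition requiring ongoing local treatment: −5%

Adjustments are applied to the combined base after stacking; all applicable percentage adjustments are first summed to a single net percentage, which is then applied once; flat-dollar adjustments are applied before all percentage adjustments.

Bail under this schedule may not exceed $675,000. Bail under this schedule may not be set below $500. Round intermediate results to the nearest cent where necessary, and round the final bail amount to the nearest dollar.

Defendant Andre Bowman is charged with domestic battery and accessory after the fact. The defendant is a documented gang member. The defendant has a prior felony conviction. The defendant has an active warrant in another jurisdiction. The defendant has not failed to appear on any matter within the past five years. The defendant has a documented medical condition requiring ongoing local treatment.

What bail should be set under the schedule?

Base amounts from the schedule: domestic battery $152,500; accessory after the fact $17,000.
Stacking rule: highest base plus $16,000 per additional charge. Highest is domestic battery at $152,500; 1 additional charge → +$16,000. Combined base = $168,500.
Defendant is a documented gang member (+$7,750 flat): $168,500 + $7,750 = $176,250.
Any prior felony conviction (+$19,250 flat): $176,250 + $19,250 = $195,500.
Net percentage adjustment: +5% −5% = +0%. $195,500 × 1 = $195,500.
$195,500 is within the $675,000 maximum.
$195,500 is at or above the $500 minimum.

$195,500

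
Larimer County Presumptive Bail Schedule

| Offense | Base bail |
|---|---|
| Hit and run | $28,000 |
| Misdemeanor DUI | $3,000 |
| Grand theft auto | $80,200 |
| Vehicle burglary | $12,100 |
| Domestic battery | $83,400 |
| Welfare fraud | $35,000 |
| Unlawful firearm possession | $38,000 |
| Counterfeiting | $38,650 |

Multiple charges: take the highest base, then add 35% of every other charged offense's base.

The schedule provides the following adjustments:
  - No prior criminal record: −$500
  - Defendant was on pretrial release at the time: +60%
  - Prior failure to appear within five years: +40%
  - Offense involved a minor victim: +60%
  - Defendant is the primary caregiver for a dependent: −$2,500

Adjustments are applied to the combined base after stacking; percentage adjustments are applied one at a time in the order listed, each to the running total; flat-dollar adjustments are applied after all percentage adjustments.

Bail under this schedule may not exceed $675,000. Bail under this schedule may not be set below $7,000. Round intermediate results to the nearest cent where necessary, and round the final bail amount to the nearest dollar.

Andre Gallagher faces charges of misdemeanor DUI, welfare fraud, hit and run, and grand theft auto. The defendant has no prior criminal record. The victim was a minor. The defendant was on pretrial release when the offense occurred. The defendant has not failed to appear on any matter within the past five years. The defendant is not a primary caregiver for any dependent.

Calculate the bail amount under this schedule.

$263,948

Base amounts from the schedule: misdemeanor DUI $3,000; welfare fraud $35,000; hit and run $28,000; grand theft auto $80,200.
Stacking rule: highest base plus 35% of each additional charge. Highest is grand theft auto at $80,200. Additional: $3,000 × 35% = $1,050; $35,000 × 35% = $12,250; $28,000 × 35% = $9,800. Combined base = $80,200 + $23,100 = $103,300.
Defendant was on pretrial release at the time (+60%): $103,300 × 1.6 = $165,280.
Offense involved a minor victim (+60%): $165,280 × 1.6 = $264,448.
No prior criminal record (−$500 flat): $264,448 − $500 = $263,948.
$263,948 is within the $675,000 maximum.
$263,948 is at or above the $7,000 minimum.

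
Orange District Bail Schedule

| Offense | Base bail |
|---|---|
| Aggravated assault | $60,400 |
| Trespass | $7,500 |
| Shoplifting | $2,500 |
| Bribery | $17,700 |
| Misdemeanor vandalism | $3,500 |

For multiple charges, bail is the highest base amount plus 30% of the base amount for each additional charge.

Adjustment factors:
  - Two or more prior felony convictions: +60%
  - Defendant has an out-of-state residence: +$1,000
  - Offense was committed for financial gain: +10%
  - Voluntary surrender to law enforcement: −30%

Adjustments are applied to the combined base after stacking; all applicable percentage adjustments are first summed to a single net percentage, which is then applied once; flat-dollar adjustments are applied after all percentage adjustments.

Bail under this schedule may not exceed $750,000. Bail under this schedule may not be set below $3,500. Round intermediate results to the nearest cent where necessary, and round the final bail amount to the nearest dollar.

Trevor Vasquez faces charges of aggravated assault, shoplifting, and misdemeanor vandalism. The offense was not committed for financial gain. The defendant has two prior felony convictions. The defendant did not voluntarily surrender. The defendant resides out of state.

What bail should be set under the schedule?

Base amounts from the schedule: aggravated assault $60,400; shoplifting $2,500; misdemeanor vandalism $3,500.
Stacking rule: highest base plus 30% of each additional charge. Highest is aggravated assault at $60,400. Additional: $2,500 × 30% = $750; $3,500 × 30% = $1,050. Combined base = $60,400 + $1,800 = $62,200.
Two or more prior felony convictions (+60%): $62,200 × 1.6 = $99,520.
Defendant has an out-of-state residence (+$1,000 flat): $99,520 + $1,000 = $100,520.
$100,520 is within the $750,000 maximum.
$100,520 is at or above the $3,500 minimum.

$100,520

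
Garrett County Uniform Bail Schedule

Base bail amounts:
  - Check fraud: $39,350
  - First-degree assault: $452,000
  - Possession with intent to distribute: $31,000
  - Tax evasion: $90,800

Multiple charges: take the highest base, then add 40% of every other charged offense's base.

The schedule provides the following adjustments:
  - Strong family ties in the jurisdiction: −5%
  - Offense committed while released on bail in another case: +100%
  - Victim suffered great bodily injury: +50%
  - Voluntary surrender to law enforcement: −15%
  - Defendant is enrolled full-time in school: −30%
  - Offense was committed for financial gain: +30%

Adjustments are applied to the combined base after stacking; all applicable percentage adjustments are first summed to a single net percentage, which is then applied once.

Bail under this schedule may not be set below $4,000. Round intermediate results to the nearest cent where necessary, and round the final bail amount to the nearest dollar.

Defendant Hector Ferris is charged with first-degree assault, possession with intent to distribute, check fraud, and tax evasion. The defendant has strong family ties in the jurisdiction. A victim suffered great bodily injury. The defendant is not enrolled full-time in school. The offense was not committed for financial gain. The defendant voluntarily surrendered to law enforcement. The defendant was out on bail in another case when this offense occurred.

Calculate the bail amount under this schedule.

$1,187,858

Base amounts from the schedule: first-degree assault $452,000; possession with intent to distribute $31,000; check fraud $39,350; tax evasion $90,800.
Stacking rule: highest base plus 40% of each additional charge. Highest is first-degree assault at $452,000. Additional: $31,000 × 40% = $12,400; $39,350 × 40% = $15,740; $90,800 × 40% = $36,320. Combined base = $452,000 + $64,460 = $516,460.
Net percentage adjustment: −5% +100% +50% −15% = +130%. $516,460 × 2.3 = $1,187,858.
$1,187,858 is at or above the $4,000 minimum.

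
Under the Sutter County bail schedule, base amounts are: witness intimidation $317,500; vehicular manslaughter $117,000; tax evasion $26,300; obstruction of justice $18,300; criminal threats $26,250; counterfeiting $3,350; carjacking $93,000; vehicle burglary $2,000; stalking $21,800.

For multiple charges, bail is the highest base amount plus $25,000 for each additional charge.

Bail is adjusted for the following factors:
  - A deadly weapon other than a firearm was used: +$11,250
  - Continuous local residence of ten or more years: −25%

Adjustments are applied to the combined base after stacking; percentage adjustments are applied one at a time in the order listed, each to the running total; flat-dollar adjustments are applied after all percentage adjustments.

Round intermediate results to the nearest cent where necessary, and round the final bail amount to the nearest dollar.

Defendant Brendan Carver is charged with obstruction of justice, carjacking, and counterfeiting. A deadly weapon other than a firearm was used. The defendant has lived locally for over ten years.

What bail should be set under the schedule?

Base amounts from the schedule: obstruction of justice $18,300; carjacking $93,000; counterfeiting $3,350.
Stacking rule: highest base plus $25,000 per additional charge. Highest is carjacking at $93,000; 2 additional charges → +$50,000. Combined base = $143,000.
Continuous local residence of ten or more years (−25%): $143,000 × 0.75 = $107,250.
A deadly weapon other than a firearm was used (+$11,250 flat): $107,250 + $11,250 = $118,500.

$118,500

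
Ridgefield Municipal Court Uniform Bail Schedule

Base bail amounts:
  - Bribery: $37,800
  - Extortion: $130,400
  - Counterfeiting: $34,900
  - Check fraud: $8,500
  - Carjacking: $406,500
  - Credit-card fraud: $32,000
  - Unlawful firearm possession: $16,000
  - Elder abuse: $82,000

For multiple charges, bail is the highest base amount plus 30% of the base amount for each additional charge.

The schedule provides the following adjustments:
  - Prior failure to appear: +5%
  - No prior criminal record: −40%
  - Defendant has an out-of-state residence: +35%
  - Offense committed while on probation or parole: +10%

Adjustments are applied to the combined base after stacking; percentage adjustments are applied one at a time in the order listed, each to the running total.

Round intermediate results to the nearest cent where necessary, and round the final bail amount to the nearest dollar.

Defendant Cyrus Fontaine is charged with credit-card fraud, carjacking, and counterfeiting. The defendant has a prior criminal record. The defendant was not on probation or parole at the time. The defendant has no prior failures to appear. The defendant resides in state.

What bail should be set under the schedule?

Base amounts from the schedule: credit-card fraud $32,000; carjacking $406,500; counterfeiting $34,900.
Stacking rule: highest base plus 30% of each additional charge. Highest is carjacking at $406,500. Additional: $32,000 × 30% = $9,600; $34,900 × 30% = $10,470. Combined base = $406,500 + $20,070 = $426,570.
No adjustment factors apply to this defendant.

$426,570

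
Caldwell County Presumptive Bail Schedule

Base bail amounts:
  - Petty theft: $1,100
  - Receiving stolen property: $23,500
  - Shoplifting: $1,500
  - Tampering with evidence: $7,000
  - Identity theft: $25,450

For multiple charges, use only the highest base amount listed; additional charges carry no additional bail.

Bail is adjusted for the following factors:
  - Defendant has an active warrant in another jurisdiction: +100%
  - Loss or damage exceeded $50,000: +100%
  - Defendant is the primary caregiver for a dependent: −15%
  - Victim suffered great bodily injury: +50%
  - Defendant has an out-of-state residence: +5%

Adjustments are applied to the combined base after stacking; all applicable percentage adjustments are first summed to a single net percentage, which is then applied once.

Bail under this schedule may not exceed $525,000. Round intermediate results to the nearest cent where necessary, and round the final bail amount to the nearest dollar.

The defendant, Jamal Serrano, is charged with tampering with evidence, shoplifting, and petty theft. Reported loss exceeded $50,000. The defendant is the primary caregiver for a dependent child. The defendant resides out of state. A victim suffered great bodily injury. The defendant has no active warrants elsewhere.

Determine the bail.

Base amounts from the schedule: tampering with evidence $7,000; shoplifting $1,500; petty theft $1,100.
Stacking rule: use the highest base only. Highest is tampering with evidence at $7,000. Combined base = $7,000.
Net percentage adjustment: +100% −15% +50% +5% = +140%. $7,000 × 2.4 = $16,800.
$16,800 is within the $525,000 maximum.

$16,800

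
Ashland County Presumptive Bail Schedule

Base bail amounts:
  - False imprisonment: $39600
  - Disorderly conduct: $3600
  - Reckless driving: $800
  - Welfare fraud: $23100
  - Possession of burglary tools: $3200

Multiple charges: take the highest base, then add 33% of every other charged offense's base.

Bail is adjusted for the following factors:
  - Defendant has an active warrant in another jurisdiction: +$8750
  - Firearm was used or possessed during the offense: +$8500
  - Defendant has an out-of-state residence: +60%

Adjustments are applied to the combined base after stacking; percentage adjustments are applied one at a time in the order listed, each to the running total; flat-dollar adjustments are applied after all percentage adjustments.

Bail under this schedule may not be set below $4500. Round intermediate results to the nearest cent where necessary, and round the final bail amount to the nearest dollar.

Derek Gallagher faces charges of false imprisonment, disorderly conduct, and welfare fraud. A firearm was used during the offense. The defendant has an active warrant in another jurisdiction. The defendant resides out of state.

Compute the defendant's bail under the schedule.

$94708

Base amounts from the schedule: false imprisonment $39600; disorderly conduct $3600; welfare fraud $23100.
Stacking rule: highest base plus 33% of each additional charge. Highest is false imprisonment at $39600. Additional: $3600 × 33% = $1188; $23100 × 33% = $7623. Combined base = $39600 + $8811 = $48411.
Defendant has an out-of-state residence (+60%): $48411 × 1.6 = $77457.60.
Defendant has an active warrant in another jurisdiction (+$8750 flat): $77457.60 + $8750 = $86207.60.
Firearm was used or possessed during the offense (+$8500 flat): $86207.60 + $8500 = $94707.60.
$94707.60 is at or above the $4500 minimum.
Rounded to the nearest dollar: $94708.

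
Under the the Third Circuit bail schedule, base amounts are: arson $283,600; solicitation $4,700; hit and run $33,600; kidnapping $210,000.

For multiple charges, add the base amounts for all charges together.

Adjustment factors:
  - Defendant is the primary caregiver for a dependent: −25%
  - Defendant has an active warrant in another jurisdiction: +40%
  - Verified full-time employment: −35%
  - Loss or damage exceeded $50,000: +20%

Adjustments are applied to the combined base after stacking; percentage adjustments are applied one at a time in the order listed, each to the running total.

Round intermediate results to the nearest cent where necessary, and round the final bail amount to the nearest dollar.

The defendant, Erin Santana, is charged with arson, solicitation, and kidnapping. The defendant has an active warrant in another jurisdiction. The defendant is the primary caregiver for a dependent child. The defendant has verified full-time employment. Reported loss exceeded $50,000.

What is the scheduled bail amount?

Base amounts from the schedule: arson $283,600; solicitation $4,700; kidnapping $210,000.
Stacking rule: sum of all bases. $283,600 + $4,700 + $210,000 = $498,300.
Defendant is the primary caregiver for a dependent (−25%): $498,300 × 0.75 = $373,725.
Defendant has an active warrant in another jurisdiction (+40%): $373,725 × 1.4 = $523,215.
Verified full-time employment (−35%): $523,215 × 0.65 = $340,089.75.
Loss or damage exceeded $50,000 (+20%): $340,089.75 × 1.2 = $408,107.70.
Rounded to the nearest dollar: $408,108.

$408,108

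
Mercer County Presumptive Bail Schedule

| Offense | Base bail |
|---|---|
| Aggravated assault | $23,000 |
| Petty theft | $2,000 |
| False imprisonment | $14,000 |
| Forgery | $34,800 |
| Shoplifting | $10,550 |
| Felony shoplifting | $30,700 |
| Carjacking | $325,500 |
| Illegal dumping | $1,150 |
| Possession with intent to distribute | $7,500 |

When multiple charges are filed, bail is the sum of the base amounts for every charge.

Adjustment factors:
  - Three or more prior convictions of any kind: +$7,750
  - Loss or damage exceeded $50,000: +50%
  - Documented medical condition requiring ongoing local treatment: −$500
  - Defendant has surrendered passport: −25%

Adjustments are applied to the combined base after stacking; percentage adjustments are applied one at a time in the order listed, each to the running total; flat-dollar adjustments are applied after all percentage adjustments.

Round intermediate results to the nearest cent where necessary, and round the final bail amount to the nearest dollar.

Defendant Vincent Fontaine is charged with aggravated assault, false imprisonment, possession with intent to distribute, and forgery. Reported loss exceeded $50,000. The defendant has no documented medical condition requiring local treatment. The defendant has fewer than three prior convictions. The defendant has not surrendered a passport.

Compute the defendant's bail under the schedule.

Base amounts from the schedule: aggravated assault $23,000; false imprisonment $14,000; possession with intent to distribute $7,500; forgery $34,800.
Stacking rule: sum of all bases. $23,000 + $14,000 + $7,500 + $34,800 = $79,300.
Loss or damage exceeded $50,000 (+50%): $79,300 × 1.5 = $118,950.

$118,950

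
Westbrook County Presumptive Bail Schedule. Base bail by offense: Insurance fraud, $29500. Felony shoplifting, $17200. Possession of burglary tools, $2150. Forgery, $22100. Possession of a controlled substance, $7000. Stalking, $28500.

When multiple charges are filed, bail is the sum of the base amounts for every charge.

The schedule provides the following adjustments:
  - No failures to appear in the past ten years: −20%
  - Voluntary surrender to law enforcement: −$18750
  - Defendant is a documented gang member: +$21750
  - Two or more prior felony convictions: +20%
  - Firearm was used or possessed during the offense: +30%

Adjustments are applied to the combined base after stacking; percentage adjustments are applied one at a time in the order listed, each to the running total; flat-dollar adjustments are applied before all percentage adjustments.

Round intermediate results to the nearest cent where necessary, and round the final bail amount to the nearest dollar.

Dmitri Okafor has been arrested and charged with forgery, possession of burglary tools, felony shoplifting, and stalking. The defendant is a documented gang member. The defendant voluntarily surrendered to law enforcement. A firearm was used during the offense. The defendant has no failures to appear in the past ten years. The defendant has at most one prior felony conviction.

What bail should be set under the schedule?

Base amounts from the schedule: forgery $22100; possession of burglary tools $2150; felony shoplifting $17200; stalking $28500.
Stacking rule: sum of all bases. $22100 + $2150 + $17200 + $28500 = $69950.
Voluntary surrender to law enforcement (−$18750 flat): $69950 − $18750 = $51200.
Defendant is a documented gang member (+$21750 flat): $51200 + $21750 = $72950.
No failures to appear in the past ten years (−20%): $72950 × 0.8 = $58360.
Firearm was used or possessed during the offense (+30%): $58360 × 1.3 = $75868.

$75868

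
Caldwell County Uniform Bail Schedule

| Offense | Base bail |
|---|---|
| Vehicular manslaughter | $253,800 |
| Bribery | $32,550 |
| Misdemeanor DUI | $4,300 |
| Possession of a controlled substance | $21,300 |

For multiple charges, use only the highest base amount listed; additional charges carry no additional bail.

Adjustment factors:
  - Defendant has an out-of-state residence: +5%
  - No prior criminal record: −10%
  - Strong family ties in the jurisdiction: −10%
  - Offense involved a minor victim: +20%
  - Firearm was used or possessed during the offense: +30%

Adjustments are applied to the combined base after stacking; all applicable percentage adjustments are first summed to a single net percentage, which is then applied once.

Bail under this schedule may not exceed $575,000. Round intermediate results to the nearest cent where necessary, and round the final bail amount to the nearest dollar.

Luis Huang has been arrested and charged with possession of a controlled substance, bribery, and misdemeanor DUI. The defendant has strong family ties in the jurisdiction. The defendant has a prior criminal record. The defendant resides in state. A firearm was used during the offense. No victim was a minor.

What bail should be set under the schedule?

$39,060

Base amounts from the schedule: possession of a controlled substance $21,300; bribery $32,550; misdemeanor DUI $4,300.
Stacking rule: use the highest base only. Highest is bribery at $32,550. Combined base = $32,550.
Net percentage adjustment: −10% +30% = +20%. $32,550 × 1.2 = $39,060.
$39,060 is within the $575,000 maximum.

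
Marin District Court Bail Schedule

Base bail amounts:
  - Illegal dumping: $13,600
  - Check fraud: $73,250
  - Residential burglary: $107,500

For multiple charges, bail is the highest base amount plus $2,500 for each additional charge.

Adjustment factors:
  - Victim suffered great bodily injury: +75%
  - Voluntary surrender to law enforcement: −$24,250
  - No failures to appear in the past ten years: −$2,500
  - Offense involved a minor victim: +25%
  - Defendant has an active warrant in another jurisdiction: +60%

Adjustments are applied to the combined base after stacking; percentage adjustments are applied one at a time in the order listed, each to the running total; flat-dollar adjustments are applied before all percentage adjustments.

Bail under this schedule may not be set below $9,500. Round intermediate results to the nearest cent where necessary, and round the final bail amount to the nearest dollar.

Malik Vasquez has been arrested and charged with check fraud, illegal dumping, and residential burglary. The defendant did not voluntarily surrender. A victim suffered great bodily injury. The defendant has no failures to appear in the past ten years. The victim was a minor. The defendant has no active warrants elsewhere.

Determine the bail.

$240,625

Base amounts from the schedule: check fraud $73,250; illegal dumping $13,600; residential burglary $107,500.
Stacking rule: highest base plus $2,500 per additional charge. Highest is residential burglary at $107,500; 2 additional charges → +$5,000. Combined base = $112,500.
No failures to appear in the past ten years (−$2,500 flat): $112,500 − $2,500 = $110,000.
Victim suffered great bodily injury (+75%): $110,000 × 1.75 = $192,500.
Offense involved a minor victim (+25%): $192,500 × 1.25 = $240,625.
$240,625 is at or above the $9,500 minimum.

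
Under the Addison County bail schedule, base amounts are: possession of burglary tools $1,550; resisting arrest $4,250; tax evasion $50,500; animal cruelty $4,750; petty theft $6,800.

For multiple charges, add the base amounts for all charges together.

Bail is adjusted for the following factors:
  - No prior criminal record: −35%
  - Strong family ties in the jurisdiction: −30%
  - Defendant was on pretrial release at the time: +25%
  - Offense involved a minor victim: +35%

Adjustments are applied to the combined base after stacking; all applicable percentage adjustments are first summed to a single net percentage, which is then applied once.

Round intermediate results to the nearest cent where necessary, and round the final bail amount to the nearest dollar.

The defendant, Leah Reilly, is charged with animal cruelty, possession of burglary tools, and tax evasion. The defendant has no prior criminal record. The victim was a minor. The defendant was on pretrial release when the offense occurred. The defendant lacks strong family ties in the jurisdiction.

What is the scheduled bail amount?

Base amounts from the schedule: animal cruelty $4,750; possession of burglary tools $1,550; tax evasion $50,500.
Stacking rule: sum of all bases. $4,750 + $1,550 + $50,500 = $56,800.
Net percentage adjustment: −35% +25% +35% = +25%. $56,800 × 1.25 = $71,000.

$71,000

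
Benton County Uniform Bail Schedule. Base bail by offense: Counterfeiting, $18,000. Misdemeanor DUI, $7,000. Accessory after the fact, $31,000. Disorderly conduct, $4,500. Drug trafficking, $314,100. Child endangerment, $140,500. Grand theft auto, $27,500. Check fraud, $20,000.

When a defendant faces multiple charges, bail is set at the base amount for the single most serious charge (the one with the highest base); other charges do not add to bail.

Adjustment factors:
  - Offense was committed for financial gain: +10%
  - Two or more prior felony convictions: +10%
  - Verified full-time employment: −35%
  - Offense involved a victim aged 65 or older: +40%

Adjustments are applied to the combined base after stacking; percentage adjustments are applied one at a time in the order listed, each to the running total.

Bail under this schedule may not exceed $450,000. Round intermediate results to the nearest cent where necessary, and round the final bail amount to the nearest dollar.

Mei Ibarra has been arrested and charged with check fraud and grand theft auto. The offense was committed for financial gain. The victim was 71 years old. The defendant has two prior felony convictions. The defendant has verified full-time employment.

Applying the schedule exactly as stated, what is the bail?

Base amounts from the schedule: check fraud $20,000; grand theft auto $27,500.
Stacking rule: use the highest base only. Highest is grand theft auto at $27,500. Combined base = $27,500.
Offense was committed for financial gain (+10%): $27,500 × 1.1 = $30,250.
Two or more prior felony convictions (+10%): $30,250 × 1.1 = $33,275.
Verified full-time employment (−35%): $33,275 × 0.65 = $21,628.75.
Offense involved a victim aged 65 or older (+40%): $21,628.75 × 1.4 = $30,280.25.
$30,280.25 is within the $450,000 maximum.
Rounded to the nearest dollar: $30,280.

$30,280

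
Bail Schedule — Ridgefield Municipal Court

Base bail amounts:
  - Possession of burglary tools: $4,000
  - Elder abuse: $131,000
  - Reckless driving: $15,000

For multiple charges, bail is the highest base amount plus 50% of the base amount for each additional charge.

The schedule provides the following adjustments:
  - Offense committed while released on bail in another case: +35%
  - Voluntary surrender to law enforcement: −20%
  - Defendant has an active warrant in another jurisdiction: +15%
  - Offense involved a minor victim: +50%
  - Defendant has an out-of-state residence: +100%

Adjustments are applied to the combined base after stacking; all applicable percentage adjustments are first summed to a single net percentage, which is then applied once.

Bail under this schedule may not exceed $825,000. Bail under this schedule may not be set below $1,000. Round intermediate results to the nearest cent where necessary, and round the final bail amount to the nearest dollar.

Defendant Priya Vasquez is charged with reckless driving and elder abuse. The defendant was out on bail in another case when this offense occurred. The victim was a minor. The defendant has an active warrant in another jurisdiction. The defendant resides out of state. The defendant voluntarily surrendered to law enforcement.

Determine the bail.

Base amounts from the schedule: reckless driving $15,000; elder abuse $131,000.
Stacking rule: highest base plus 50% of each additional charge. Highest is elder abuse at $131,000. Additional: $15,000 × 50% = $7,500. Combined base = $131,000 + $7,500 = $138,500.
Net percentage adjustment: +35% −20% +15% +50% +100% = +180%. $138,500 × 2.8 = $387,800.
$387,800 is within the $825,000 maximum.
$387,800 is at or above the $1,000 minimum.

$387,800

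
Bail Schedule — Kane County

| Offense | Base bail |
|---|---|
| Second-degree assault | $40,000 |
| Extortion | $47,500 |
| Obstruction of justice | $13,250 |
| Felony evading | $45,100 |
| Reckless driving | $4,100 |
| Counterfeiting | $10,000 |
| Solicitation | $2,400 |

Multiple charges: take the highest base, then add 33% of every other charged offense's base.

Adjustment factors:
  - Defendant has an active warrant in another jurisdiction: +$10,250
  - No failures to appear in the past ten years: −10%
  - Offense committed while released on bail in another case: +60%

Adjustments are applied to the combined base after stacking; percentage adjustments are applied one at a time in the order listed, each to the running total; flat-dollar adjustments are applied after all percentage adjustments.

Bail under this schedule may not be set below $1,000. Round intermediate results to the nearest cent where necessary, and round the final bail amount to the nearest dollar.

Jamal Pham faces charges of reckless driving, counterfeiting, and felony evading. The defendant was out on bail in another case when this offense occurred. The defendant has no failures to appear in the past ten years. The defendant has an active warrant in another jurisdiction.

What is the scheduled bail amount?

$81,894

Base amounts from the schedule: reckless driving $4,100; counterfeiting $10,000; felony evading $45,100.
Stacking rule: highest base plus 33% of each additional charge. Highest is felony evading at $45,100. Additional: $4,100 × 33% = $1,353; $10,000 × 33% = $3,300. Combined base = $45,100 + $4,653 = $49,753.
No failures to appear in the past ten years (−10%): $49,753 × 0.9 = $44,777.70.
Offense committed while released on bail in another case (+60%): $44,777.70 × 1.6 = $71,644.32.
Defendant has an active warrant in another jurisdiction (+$10,250 flat): $71,644.32 + $10,250 = $81,894.32.
$81,894.32 is at or above the $1,000 minimum.
Rounded to the nearest dollar: $81,894.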